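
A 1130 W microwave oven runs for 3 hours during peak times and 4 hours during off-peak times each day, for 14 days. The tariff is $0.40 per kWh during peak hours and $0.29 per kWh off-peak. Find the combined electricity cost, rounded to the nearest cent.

Peak energy = 1.13 kW × 3 h × 14 = 47.46 kWh
Off-peak energy = 1.13 kW × 4 h × 14 = 63.28 kWh
Cost = 47.46 × $0.40 + 63.28 × $0.29 = $18.984 + $18.3512 = $37.34

$37.34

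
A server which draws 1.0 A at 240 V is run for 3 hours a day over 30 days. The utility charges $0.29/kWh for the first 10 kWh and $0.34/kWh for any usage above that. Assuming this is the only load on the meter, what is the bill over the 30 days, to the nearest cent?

Power = 1.0 A × 240 V = 240 W = 0.24 kW
Runtime = 3 h/day × 30 days = 90 h
Energy = 0.24 kW × 90 h = 21.6 kWh
Tier 1 (0–10 kWh): 10 × $0.29 = $2.9
Above 10 kWh: 11.6 × $0.34 = $3.944
Bill = $6.84

$6.84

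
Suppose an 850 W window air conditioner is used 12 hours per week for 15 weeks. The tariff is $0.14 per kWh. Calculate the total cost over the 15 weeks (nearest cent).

$21.42

Runtime = 12 h/week × 15 weeks = 180 h
Energy = 0.85 kW × 180 h = 153 kWh
Cost = 153 kWh × $0.14/kWh = $21.42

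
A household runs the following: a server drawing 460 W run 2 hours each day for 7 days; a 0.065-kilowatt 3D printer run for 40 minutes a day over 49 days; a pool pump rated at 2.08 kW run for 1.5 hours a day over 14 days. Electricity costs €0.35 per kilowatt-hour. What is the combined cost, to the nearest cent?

server: Runtime = 2 h/day × 7 days = 14 h
server: 0.46 kW × 14 h = 6.44 kWh
3D printer: Runtime = 40 min × 49 = 1960 min = 32.666666… h
3D printer: 0.065 kW × 32.666666… h = 2.123333… kWh
pool pump: Runtime = 1.5 h/day × 14 days = 21 h
pool pump: 2.08 kW × 21 h = 43.68 kWh
Total energy = 52.243333… kWh
Cost = 52.243333… × €0.35 = €18.29

€18.29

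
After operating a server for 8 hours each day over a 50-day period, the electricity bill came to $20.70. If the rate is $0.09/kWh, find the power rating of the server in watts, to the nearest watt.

575 W

Energy = $20.70 ÷ $0.09/kWh = 230 kWh
Runtime = 8 h/day × 50 days = 400 h
Power = 230 kWh ÷ 400 h = 0.575 kW = 575 W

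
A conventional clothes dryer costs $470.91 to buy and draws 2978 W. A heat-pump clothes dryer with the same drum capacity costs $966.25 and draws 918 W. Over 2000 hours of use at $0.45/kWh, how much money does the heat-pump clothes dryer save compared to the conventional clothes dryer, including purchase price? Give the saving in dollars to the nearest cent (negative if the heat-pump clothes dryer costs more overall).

$1358.66

conventional clothes dryer: $470.91 + (2978/1000) kW × 2000 h × $0.45 = $470.91 + $2680.2 = $3151.11
heat-pump clothes dryer: $966.25 + (918/1000) kW × 2000 h × $0.45 = $966.25 + $826.2 = $1792.45
Saving = $3151.11 − $1792.45 = $1358.66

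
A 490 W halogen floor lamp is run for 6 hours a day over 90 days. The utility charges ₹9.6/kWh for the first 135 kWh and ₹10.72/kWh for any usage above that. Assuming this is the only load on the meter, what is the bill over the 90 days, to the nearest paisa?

₹2685.31

Runtime = 6 h/day × 90 days = 540 h
Energy = 0.49 kW × 540 h = 264.6 kWh
Tier 1 (0–135 kWh): 135 × ₹9.6 = ₹1296
Above 135 kWh: 129.6 × ₹10.72 = ₹1389.312
Bill = ₹2685.31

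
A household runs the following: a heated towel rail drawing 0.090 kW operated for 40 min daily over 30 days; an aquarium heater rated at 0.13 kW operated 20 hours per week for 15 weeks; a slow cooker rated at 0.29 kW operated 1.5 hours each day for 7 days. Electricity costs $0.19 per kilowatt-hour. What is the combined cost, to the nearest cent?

heated towel rail: Runtime = 40 min × 30 = 1200 min = 20 h
heated towel rail: 0.09 kW × 20 h = 1.8 kWh
aquarium heater: Runtime = 20 h/week × 15 weeks = 300 h
aquarium heater: 0.13 kW × 300 h = 39 kWh
slow cooker: Runtime = 1.5 h/day × 7 days = 10.5 h
slow cooker: 0.29 kW × 10.5 h = 3.045 kWh
Total energy = 43.845 kWh
Cost = 43.845 × $0.19 = $8.33

$8.33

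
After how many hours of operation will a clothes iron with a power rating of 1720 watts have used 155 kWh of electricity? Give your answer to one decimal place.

90.1 h

Hours = 155 kWh ÷ 1.72 kW = 90.1 h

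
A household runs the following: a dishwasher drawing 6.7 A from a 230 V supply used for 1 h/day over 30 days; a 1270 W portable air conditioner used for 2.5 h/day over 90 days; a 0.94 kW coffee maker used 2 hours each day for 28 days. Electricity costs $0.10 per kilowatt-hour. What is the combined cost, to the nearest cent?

$38.46

dishwasher: Power = 6.7 A × 230 V = 1541 W = 1.541 kW
dishwasher: Runtime = 1 h/day × 30 days = 30 h
dishwasher: 1.541 kW × 30 h = 46.23 kWh
portable air conditioner: Runtime = 2.5 h/day × 90 days = 225 h
portable air conditioner: 1.27 kW × 225 h = 285.75 kWh
coffee maker: Runtime = 2 h/day × 28 days = 56 h
coffee maker: 0.94 kW × 56 h = 52.64 kWh
Total energy = 384.62 kWh
Cost = 384.62 × $0.10 = $38.46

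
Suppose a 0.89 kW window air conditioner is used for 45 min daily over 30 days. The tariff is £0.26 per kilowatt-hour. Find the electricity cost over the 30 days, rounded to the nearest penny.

£5.21

Runtime = 45 min × 30 = 1350 min = 22.5 h
Energy = 0.89 kW × 22.5 h = 20.025 kWh
Cost = 20.025 kWh × £0.26/kWh = £5.21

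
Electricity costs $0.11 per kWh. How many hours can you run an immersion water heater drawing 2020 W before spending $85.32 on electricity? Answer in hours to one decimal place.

384.0 h

Energy available = $85.32 ÷ $0.11/kWh = 775.6364 kWh
Hours = 775.6364 kWh ÷ 2.02 kW = 384.0 h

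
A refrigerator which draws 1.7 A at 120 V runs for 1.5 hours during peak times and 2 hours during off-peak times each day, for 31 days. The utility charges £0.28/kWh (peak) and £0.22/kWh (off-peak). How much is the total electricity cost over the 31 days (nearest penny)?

Power = 1.7 A × 120 V = 204 W = 0.204 kW
Peak energy = 0.204 kW × 1.5 h × 31 = 9.486 kWh
Off-peak energy = 0.204 kW × 2 h × 31 = 12.648 kWh
Cost = 9.486 × £0.28 + 12.648 × £0.22 = £2.65608 + £2.78256 = £5.44

£5.44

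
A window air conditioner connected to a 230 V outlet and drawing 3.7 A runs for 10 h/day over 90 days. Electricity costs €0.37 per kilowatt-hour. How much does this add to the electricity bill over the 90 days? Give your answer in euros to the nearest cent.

€283.38

Power = 3.7 A × 230 V = 851 W = 0.851 kW
Runtime = 10 h/day × 90 days = 900 h
Energy = 0.851 kW × 900 h = 765.9 kWh
Cost = 765.9 kWh × €0.37/kWh = €283.38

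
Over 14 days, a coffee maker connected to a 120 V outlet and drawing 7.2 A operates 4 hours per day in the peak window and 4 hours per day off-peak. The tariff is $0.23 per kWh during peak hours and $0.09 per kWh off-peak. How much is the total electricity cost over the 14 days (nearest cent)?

Power = 7.2 A × 120 V = 864 W = 0.864 kW
Peak energy = 0.864 kW × 4 h × 14 = 48.384 kWh
Off-peak energy = 0.864 kW × 4 h × 14 = 48.384 kWh
Cost = 48.384 × $0.23 + 48.384 × $0.09 = $11.12832 + $4.35456 = $15.48

$15.48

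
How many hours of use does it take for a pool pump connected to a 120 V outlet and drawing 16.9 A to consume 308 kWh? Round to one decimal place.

151.9 h

Power = 16.9 A × 120 V = 2028 W = 2.028 kW
Hours = 308 kWh ÷ 2.028 kW = 151.9 h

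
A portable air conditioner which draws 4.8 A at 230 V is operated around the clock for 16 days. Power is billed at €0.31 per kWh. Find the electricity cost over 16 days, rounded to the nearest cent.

Power = 4.8 A × 230 V = 1104 W = 1.104 kW
Runtime = 24 h × 16 = 384 h
Energy = 1.104 kW × 384 h = 423.936 kWh
Cost = 423.936 kWh × €0.31/kWh = €131.42

€131.42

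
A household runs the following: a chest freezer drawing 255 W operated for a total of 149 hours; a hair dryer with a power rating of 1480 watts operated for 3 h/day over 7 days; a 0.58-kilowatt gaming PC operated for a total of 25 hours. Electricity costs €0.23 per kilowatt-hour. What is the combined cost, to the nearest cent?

chest freezer: 0.255 kW × 149 h = 37.995 kWh
hair dryer: Runtime = 3 h/day × 7 days = 21 h
hair dryer: 1.48 kW × 21 h = 31.08 kWh
gaming PC: 0.58 kW × 25 h = 14.5 kWh
Total energy = 83.575 kWh
Cost = 83.575 × €0.23 = €19.22

€19.22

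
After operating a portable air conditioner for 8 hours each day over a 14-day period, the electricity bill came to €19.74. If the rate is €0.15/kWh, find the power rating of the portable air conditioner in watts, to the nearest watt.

Energy = €19.74 ÷ €0.15/kWh = 131.6 kWh
Runtime = 8 h/day × 14 days = 112 h
Power = 131.6 kWh ÷ 112 h = 1.175 kW = 1175 W

1175 W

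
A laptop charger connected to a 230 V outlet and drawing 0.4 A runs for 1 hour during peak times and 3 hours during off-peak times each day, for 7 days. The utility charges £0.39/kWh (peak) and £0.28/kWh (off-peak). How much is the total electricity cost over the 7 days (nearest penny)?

£0.79

Power = 0.4 A × 230 V = 92 W = 0.092 kW
Peak energy = 0.092 kW × 1 h × 7 = 0.644 kWh
Off-peak energy = 0.092 kW × 3 h × 7 = 1.932 kWh
Cost = 0.644 × £0.39 + 1.932 × £0.28 = £0.25116 + £0.54096 = £0.79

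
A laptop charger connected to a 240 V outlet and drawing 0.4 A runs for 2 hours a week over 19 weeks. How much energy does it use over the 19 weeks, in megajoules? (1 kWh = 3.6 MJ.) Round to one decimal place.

Power = 0.4 A × 240 V = 96 W = 0.096 kW
Runtime = 2 h/week × 19 weeks = 38 h
Energy = 0.096 kW × 38 h = 3.648 kWh
= 3.648 × 3.6 MJ = 13.1 MJ

13.1 MJ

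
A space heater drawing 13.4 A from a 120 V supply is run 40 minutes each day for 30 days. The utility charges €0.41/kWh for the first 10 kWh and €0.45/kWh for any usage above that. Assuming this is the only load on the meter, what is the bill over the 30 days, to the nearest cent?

Power = 13.4 A × 120 V = 1608 W = 1.608 kW
Runtime = 40 min × 30 = 1200 min = 20 h
Energy = 1.608 kW × 20 h = 32.16 kWh
Tier 1 (0–10 kWh): 10 × €0.41 = €4.1
Above 10 kWh: 22.16 × €0.45 = €9.972
Bill = €14.07

€14.07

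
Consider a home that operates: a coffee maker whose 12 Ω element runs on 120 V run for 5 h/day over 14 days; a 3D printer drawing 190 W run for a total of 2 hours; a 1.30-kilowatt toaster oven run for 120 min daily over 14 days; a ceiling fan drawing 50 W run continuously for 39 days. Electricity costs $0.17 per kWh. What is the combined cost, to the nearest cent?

coffee maker: Power = V²/R = 120²/12 = 1200 W = 1.2 kW
coffee maker: Runtime = 5 h/day × 14 days = 70 h
coffee maker: 1.2 kW × 70 h = 84 kWh
3D printer: 0.19 kW × 2 h = 0.38 kWh
toaster oven: Runtime = 120 min × 14 = 1680 min = 28 h
toaster oven: 1.3 kW × 28 h = 36.4 kWh
ceiling fan: Runtime = 24 h × 39 = 936 h
ceiling fan: 0.05 kW × 936 h = 46.8 kWh
Total energy = 167.58 kWh
Cost = 167.58 × $0.17 = $28.49

$28.49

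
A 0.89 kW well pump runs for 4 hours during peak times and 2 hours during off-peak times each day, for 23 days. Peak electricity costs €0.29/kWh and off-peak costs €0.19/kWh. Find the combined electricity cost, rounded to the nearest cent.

€31.52

Peak energy = 0.89 kW × 4 h × 23 = 81.88 kWh
Off-peak energy = 0.89 kW × 2 h × 23 = 40.94 kWh
Cost = 81.88 × €0.29 + 40.94 × €0.19 = €23.7452 + €7.7786 = €31.52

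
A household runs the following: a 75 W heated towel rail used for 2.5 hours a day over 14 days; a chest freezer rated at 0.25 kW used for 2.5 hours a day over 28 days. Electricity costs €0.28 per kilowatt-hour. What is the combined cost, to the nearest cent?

heated towel rail: Runtime = 2.5 h/day × 14 days = 35 h
heated towel rail: 0.075 kW × 35 h = 2.625 kWh
chest freezer: Runtime = 2.5 h/day × 28 days = 70 h
chest freezer: 0.25 kW × 70 h = 17.5 kWh
Total energy = 20.125 kWh
Cost = 20.125 × €0.28 = €5.64

€5.64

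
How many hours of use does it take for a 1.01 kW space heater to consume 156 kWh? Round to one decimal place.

154.5 h

Hours = 156 kWh ÷ 1.01 kW = 154.5 h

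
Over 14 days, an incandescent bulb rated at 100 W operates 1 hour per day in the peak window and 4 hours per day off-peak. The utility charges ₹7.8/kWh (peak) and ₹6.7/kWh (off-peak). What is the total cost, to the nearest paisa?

₹48.44

Peak energy = 0.1 kW × 1 h × 14 = 1.4 kWh
Off-peak energy = 0.1 kW × 4 h × 14 = 5.6 kWh
Cost = 1.4 × ₹7.8 + 5.6 × ₹6.7 = ₹10.92 + ₹37.52 = ₹48.44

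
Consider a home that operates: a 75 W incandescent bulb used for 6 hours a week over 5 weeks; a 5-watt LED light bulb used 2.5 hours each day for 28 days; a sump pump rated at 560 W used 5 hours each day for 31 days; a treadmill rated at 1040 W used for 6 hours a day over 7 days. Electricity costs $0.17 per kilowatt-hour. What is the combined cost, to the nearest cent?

$22.62

incandescent bulb: Runtime = 6 h/week × 5 weeks = 30 h
incandescent bulb: 0.075 kW × 30 h = 2.25 kWh
LED light bulb: Runtime = 2.5 h/day × 28 days = 70 h
LED light bulb: 0.005 kW × 70 h = 0.35 kWh
sump pump: Runtime = 5 h/day × 31 days = 155 h
sump pump: 0.56 kW × 155 h = 86.8 kWh
treadmill: Runtime = 6 h/day × 7 days = 42 h
treadmill: 1.04 kW × 42 h = 43.68 kWh
Total energy = 133.08 kWh
Cost = 133.08 × $0.17 = $22.62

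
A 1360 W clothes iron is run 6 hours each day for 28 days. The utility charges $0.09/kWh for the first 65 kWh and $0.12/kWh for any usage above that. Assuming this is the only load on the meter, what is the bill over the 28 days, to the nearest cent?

Runtime = 6 h/day × 28 days = 168 h
Energy = 1.36 kW × 168 h = 228.48 kWh
Tier 1 (0–65 kWh): 65 × $0.09 = $5.85
Above 65 kWh: 163.48 × $0.12 = $19.6176
Bill = $25.47

$25.47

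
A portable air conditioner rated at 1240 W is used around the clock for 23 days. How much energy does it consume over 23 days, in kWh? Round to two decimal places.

Runtime = 24 h × 23 = 552 h
Energy = 1.24 kW × 552 h = 684.48 kWh

684.48 kWh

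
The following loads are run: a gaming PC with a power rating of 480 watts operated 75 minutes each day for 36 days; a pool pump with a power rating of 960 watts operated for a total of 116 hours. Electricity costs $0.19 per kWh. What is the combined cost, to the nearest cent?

$25.26

gaming PC: Runtime = 75 min × 36 = 2700 min = 45 h
gaming PC: 0.48 kW × 45 h = 21.6 kWh
pool pump: 0.96 kW × 116 h = 111.36 kWh
Total energy = 132.96 kWh
Cost = 132.96 × $0.19 = $25.26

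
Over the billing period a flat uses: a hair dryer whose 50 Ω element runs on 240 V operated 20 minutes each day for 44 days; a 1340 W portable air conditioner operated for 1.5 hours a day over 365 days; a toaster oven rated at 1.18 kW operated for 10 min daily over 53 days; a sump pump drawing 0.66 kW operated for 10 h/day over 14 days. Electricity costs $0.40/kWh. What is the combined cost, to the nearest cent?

hair dryer: Power = V²/R = 240²/50 = 1152 W = 1.152 kW
hair dryer: Runtime = 20 min × 44 = 880 min = 14.666666… h
hair dryer: 1.152 kW × 14.666666… h = 16.896 kWh
portable air conditioner: Runtime = 1.5 h/day × 365 days = 547.5 h
portable air conditioner: 1.34 kW × 547.5 h = 733.65 kWh
toaster oven: Runtime = 10 min × 53 = 530 min = 8.833333… h
toaster oven: 1.18 kW × 8.833333… h = 10.423333… kWh
sump pump: Runtime = 10 h/day × 14 days = 140 h
sump pump: 0.66 kW × 140 h = 92.4 kWh
Total energy = 853.369333… kWh
Cost = 853.369333… × $0.40 = $341.35

$341.35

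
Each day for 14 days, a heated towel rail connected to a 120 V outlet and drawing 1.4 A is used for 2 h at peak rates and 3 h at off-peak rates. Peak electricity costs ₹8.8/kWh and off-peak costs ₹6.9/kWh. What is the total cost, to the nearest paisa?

₹90.08

Power = 1.4 A × 120 V = 168 W = 0.168 kW
Peak energy = 0.168 kW × 2 h × 14 = 4.704 kWh
Off-peak energy = 0.168 kW × 3 h × 14 = 7.056 kWh
Cost = 4.704 × ₹8.8 + 7.056 × ₹6.9 = ₹41.3952 + ₹48.6864 = ₹90.08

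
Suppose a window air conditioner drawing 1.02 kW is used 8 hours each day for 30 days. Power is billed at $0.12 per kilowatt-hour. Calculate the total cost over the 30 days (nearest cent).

$29.38

Runtime = 8 h/day × 30 days = 240 h
Energy = 1.02 kW × 240 h = 244.8 kWh
Cost = 244.8 kWh × $0.12/kWh = $29.38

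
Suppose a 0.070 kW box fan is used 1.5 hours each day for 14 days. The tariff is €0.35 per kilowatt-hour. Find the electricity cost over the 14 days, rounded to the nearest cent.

Runtime = 1.5 h/day × 14 days = 21 h
Energy = 0.07 kW × 21 h = 1.47 kWh
Cost = 1.47 kWh × €0.35/kWh = €0.51

€0.51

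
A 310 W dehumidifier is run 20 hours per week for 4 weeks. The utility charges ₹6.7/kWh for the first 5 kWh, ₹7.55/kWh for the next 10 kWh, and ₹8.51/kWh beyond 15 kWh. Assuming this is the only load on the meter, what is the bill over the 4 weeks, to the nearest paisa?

₹192.40

Runtime = 20 h/week × 4 weeks = 80 h
Energy = 0.31 kW × 80 h = 24.8 kWh
Tier 1 (0–5 kWh): 5 × ₹6.7 = ₹33.5
Tier 2 (5–15 kWh): 10 × ₹7.55 = ₹75.5
Above 15 kWh: 9.8 × ₹8.51 = ₹83.398
Bill = ₹192.40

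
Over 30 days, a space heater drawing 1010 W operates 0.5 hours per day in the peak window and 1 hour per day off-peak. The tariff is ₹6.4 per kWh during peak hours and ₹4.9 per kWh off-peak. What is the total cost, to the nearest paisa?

Peak energy = 1.01 kW × 0.5 h × 30 = 15.15 kWh
Off-peak energy = 1.01 kW × 1 h × 30 = 30.3 kWh
Cost = 15.15 × ₹6.4 + 30.3 × ₹4.9 = ₹96.96 + ₹148.47 = ₹245.43

₹245.43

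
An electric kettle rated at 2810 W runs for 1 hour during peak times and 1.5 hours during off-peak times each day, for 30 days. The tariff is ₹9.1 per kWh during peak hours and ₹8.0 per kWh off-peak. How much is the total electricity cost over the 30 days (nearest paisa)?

Peak energy = 2.81 kW × 1 h × 30 = 84.3 kWh
Off-peak energy = 2.81 kW × 1.5 h × 30 = 126.45 kWh
Cost = 84.3 × ₹9.1 + 126.45 × ₹8.0 = ₹767.13 + ₹1011.6 = ₹1778.73

₹1778.73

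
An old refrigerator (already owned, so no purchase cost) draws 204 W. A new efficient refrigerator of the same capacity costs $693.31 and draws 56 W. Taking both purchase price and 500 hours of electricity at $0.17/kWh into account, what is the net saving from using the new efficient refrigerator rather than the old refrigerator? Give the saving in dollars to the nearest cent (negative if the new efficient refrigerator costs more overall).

old refrigerator: $0.00 + (204/1000) kW × 500 h × $0.17 = $0.00 + $17.34 = $17.34
new efficient refrigerator: $693.31 + (56/1000) kW × 500 h × $0.17 = $693.31 + $4.76 = $698.07
Saving = $17.34 − $698.07 = −$680.73

-$680.73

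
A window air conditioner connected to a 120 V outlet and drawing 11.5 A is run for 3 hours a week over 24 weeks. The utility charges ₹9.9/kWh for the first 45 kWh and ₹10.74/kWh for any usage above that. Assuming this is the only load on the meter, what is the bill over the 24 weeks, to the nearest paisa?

Power = 11.5 A × 120 V = 1380 W = 1.38 kW
Runtime = 3 h/week × 24 weeks = 72 h
Energy = 1.38 kW × 72 h = 99.36 kWh
Tier 1 (0–45 kWh): 45 × ₹9.9 = ₹445.5
Above 45 kWh: 54.36 × ₹10.74 = ₹583.8264
Bill = ₹1029.33

₹1029.33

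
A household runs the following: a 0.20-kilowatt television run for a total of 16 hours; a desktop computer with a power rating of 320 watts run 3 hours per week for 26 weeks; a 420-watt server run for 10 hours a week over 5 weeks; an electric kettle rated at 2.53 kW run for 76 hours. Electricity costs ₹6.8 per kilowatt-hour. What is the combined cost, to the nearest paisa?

television: 0.2 kW × 16 h = 3.2 kWh
desktop computer: Runtime = 3 h/week × 26 weeks = 78 h
desktop computer: 0.32 kW × 78 h = 24.96 kWh
server: Runtime = 10 h/week × 5 weeks = 50 h
server: 0.42 kW × 50 h = 21 kWh
electric kettle: 2.53 kW × 76 h = 192.28 kWh
Total energy = 241.44 kWh
Cost = 241.44 × ₹6.8 = ₹1641.79

₹1641.79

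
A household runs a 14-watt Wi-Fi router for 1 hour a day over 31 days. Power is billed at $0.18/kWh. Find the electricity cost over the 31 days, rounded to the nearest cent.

$0.08

Runtime = 1 h/day × 31 days = 31 h
Energy = 0.014 kW × 31 h = 0.434 kWh
Cost = 0.434 kWh × $0.18/kWh = $0.08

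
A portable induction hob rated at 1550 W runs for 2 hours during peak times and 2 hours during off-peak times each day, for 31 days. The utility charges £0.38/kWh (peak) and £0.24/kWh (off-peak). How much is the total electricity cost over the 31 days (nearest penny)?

Peak energy = 1.55 kW × 2 h × 31 = 96.1 kWh
Off-peak energy = 1.55 kW × 2 h × 31 = 96.1 kWh
Cost = 96.1 × £0.38 + 96.1 × £0.24 = £36.518 + £23.064 = £59.58

£59.58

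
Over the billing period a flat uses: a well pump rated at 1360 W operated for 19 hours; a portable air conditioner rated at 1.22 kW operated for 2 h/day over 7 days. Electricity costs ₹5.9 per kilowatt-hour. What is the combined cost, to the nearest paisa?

₹253.23

well pump: 1.36 kW × 19 h = 25.84 kWh
portable air conditioner: Runtime = 2 h/day × 7 days = 14 h
portable air conditioner: 1.22 kW × 14 h = 17.08 kWh
Total energy = 42.92 kWh
Cost = 42.92 × ₹5.9 = ₹253.23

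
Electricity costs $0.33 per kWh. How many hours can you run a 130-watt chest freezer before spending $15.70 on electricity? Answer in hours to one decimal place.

Energy available = $15.70 ÷ $0.33/kWh = 47.5758 kWh
Hours = 47.5758 kWh ÷ 0.13 kW = 366.0 h

366.0 h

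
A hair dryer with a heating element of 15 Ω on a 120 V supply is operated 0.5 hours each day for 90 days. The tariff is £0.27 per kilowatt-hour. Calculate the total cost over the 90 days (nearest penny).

Power = V²/R = 120²/15 = 960 W = 0.96 kW
Runtime = 0.5 h/day × 90 days = 45 h
Energy = 0.96 kW × 45 h = 43.2 kWh
Cost = 43.2 kWh × £0.27/kWh = £11.66

£11.66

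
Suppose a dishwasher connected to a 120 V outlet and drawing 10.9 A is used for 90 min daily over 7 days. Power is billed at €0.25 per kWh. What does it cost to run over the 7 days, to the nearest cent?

Power = 10.9 A × 120 V = 1308 W = 1.308 kW
Runtime = 90 min × 7 = 630 min = 10.5 h
Energy = 1.308 kW × 10.5 h = 13.734 kWh
Cost = 13.734 kWh × €0.25/kWh = €3.43

€3.43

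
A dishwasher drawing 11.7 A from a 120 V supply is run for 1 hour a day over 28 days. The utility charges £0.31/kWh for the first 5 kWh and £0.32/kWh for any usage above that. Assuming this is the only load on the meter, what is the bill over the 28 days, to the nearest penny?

Power = 11.7 A × 120 V = 1404 W = 1.404 kW
Runtime = 1 h/day × 28 days = 28 h
Energy = 1.404 kW × 28 h = 39.312 kWh
Tier 1 (0–5 kWh): 5 × £0.31 = £1.55
Above 5 kWh: 34.312 × £0.32 = £10.97984
Bill = £12.53

£12.53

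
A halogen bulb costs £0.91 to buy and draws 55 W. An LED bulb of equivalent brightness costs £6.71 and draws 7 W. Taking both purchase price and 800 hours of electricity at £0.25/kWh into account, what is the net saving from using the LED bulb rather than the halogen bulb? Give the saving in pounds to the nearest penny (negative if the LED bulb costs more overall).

halogen bulb: £0.91 + (55/1000) kW × 800 h × £0.25 = £0.91 + £11 = £11.91
LED bulb: £6.71 + (7/1000) kW × 800 h × £0.25 = £6.71 + £1.4 = £8.11
Saving = £11.91 − £8.11 = £3.8

£3.80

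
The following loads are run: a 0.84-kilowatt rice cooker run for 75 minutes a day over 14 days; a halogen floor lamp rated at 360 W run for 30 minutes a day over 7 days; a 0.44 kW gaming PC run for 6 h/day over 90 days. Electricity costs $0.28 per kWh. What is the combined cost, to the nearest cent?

$71.00

rice cooker: Runtime = 75 min × 14 = 1050 min = 17.5 h
rice cooker: 0.84 kW × 17.5 h = 14.7 kWh
halogen floor lamp: Runtime = 30 min × 7 = 210 min = 3.5 h
halogen floor lamp: 0.36 kW × 3.5 h = 1.26 kWh
gaming PC: Runtime = 6 h/day × 90 days = 540 h
gaming PC: 0.44 kW × 540 h = 237.6 kWh
Total energy = 253.56 kWh
Cost = 253.56 × $0.28 = $71.00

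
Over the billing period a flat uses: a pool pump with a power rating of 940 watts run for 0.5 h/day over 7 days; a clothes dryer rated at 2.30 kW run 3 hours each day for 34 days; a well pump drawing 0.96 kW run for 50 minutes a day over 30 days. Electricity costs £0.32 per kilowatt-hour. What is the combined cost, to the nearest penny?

£83.80

pool pump: Runtime = 0.5 h/day × 7 days = 3.5 h
pool pump: 0.94 kW × 3.5 h = 3.29 kWh
clothes dryer: Runtime = 3 h/day × 34 days = 102 h
clothes dryer: 2.3 kW × 102 h = 234.6 kWh
well pump: Runtime = 50 min × 30 = 1500 min = 25 h
well pump: 0.96 kW × 25 h = 24 kWh
Total energy = 261.89 kWh
Cost = 261.89 × £0.32 = £83.80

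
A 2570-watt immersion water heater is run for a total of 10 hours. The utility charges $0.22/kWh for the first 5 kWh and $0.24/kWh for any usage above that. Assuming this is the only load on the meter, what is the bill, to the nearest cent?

$6.07

Energy = 2.57 kW × 10 h = 25.7 kWh
Tier 1 (0–5 kWh): 5 × $0.22 = $1.1
Above 5 kWh: 20.7 × $0.24 = $4.968
Bill = $6.07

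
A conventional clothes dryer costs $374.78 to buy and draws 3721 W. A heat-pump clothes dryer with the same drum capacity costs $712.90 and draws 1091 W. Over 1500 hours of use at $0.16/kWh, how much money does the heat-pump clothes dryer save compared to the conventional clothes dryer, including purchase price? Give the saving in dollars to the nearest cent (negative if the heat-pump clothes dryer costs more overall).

$293.08

conventional clothes dryer: $374.78 + (3721/1000) kW × 1500 h × $0.16 = $374.78 + $893.04 = $1267.82
heat-pump clothes dryer: $712.90 + (1091/1000) kW × 1500 h × $0.16 = $712.90 + $261.84 = $974.74
Saving = $1267.82 − $974.74 = $293.08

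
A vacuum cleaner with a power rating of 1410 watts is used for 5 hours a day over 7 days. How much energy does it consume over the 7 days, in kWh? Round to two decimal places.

Runtime = 5 h/day × 7 days = 35 h
Energy = 1.41 kW × 35 h = 49.35 kWh

49.35 kWh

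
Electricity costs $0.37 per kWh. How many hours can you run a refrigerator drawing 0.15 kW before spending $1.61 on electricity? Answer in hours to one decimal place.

29.0 h

Energy available = $1.61 ÷ $0.37/kWh = 4.3514 kWh
Hours = 4.3514 kWh ÷ 0.15 kW = 29.0 h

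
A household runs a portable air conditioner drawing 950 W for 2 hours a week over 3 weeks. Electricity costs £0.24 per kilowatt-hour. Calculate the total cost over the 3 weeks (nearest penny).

Runtime = 2 h/week × 3 weeks = 6 h
Energy = 0.95 kW × 6 h = 5.7 kWh
Cost = 5.7 kWh × £0.24/kWh = £1.37

£1.37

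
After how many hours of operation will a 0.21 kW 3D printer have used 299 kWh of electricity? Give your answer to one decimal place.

1423.8 h

Hours = 299 kWh ÷ 0.21 kW = 1423.8 h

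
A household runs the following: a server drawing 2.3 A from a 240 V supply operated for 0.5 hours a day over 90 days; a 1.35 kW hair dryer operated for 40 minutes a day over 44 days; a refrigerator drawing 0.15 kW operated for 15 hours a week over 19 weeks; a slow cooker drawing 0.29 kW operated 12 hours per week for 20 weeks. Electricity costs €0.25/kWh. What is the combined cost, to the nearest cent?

server: Power = 2.3 A × 240 V = 552 W = 0.552 kW
server: Runtime = 0.5 h/day × 90 days = 45 h
server: 0.552 kW × 45 h = 24.84 kWh
hair dryer: Runtime = 40 min × 44 = 1760 min = 29.333333… h
hair dryer: 1.35 kW × 29.333333… h = 39.6 kWh
refrigerator: Runtime = 15 h/week × 19 weeks = 285 h
refrigerator: 0.15 kW × 285 h = 42.75 kWh
slow cooker: Runtime = 12 h/week × 20 weeks = 240 h
slow cooker: 0.29 kW × 240 h = 69.6 kWh
Total energy = 176.79 kWh
Cost = 176.79 × €0.25 = €44.20

€44.20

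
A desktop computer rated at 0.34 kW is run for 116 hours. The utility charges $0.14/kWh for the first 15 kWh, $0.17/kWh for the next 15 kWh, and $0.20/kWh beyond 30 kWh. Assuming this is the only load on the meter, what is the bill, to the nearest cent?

$6.54

Energy = 0.34 kW × 116 h = 39.44 kWh
Tier 1 (0–15 kWh): 15 × $0.14 = $2.1
Tier 2 (15–30 kWh): 15 × $0.17 = $2.55
Above 30 kWh: 9.44 × $0.20 = $1.888
Bill = $6.54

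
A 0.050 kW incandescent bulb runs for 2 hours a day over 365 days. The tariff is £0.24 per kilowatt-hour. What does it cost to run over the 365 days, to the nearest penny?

Runtime = 2 h/day × 365 days = 730 h
Energy = 0.05 kW × 730 h = 36.5 kWh
Cost = 36.5 kWh × £0.24/kWh = £8.76

£8.76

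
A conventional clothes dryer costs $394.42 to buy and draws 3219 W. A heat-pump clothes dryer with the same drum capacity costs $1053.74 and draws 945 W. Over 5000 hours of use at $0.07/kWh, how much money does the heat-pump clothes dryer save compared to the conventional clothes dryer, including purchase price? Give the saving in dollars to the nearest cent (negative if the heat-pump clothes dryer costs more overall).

conventional clothes dryer: $394.42 + (3219/1000) kW × 5000 h × $0.07 = $394.42 + $1126.65 = $1521.07
heat-pump clothes dryer: $1053.74 + (945/1000) kW × 5000 h × $0.07 = $1053.74 + $330.75 = $1384.49
Saving = $1521.07 − $1384.49 = $136.58

$136.58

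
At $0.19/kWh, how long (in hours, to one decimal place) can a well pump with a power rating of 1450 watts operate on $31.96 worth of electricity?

Energy available = $31.96 ÷ $0.19/kWh = 168.2105 kWh
Hours = 168.2105 kWh ÷ 1.45 kW = 116.0 h

116.0 h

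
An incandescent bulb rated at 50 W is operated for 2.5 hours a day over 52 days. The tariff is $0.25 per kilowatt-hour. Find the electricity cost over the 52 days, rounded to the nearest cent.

Runtime = 2.5 h/day × 52 days = 130 h
Energy = 0.05 kW × 130 h = 6.5 kWh
Cost = 6.5 kWh × $0.25/kWh = $1.63

$1.63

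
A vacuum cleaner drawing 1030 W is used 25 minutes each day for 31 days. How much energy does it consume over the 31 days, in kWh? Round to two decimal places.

13.30 kWh

Runtime = 25 min × 31 = 775 min = 12.916666… h
Energy = 1.03 kW × 12.916666… h = 13.304166… kWh ≈ 13.30 kWh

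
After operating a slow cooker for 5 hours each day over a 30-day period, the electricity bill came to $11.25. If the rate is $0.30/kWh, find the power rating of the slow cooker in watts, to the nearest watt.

250 W

Energy = $11.25 ÷ $0.30/kWh = 37.5 kWh
Runtime = 5 h/day × 30 days = 150 h
Power = 37.5 kWh ÷ 150 h = 0.25 kW = 250 W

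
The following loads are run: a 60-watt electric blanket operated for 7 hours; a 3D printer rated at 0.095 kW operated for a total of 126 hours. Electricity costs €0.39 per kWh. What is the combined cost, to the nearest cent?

electric blanket: 0.06 kW × 7 h = 0.42 kWh
3D printer: 0.095 kW × 126 h = 11.97 kWh
Total energy = 12.39 kWh
Cost = 12.39 × €0.39 = €4.83

€4.83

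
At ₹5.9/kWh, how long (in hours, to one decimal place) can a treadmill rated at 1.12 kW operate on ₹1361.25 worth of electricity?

Energy available = ₹1361.25 ÷ ₹5.9/kWh = 230.7203 kWh
Hours = 230.7203 kWh ÷ 1.12 kW = 206.0 h

206.0 h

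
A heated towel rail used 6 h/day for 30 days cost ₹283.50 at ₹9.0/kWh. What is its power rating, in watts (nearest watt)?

175 W

Energy = ₹283.50 ÷ ₹9.0/kWh = 31.5 kWh
Runtime = 6 h/day × 30 days = 180 h
Power = 31.5 kWh ÷ 180 h = 0.175 kW = 175 W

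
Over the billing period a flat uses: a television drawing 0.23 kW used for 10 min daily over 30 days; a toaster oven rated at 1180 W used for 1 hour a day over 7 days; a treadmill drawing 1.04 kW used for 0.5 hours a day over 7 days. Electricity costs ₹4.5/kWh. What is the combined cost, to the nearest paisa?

television: Runtime = 10 min × 30 = 300 min = 5 h
television: 0.23 kW × 5 h = 1.15 kWh
toaster oven: Runtime = 1 h/day × 7 days = 7 h
toaster oven: 1.18 kW × 7 h = 8.26 kWh
treadmill: Runtime = 0.5 h/day × 7 days = 3.5 h
treadmill: 1.04 kW × 3.5 h = 3.64 kWh
Total energy = 13.05 kWh
Cost = 13.05 × ₹4.5 = ₹58.73

₹58.73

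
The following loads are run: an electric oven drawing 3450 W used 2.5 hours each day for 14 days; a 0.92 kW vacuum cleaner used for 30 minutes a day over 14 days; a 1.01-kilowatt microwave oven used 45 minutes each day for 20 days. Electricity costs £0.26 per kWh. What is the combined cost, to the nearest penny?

£37.01

electric oven: Runtime = 2.5 h/day × 14 days = 35 h
electric oven: 3.45 kW × 35 h = 120.75 kWh
vacuum cleaner: Runtime = 30 min × 14 = 420 min = 7 h
vacuum cleaner: 0.92 kW × 7 h = 6.44 kWh
microwave oven: Runtime = 45 min × 20 = 900 min = 15 h
microwave oven: 1.01 kW × 15 h = 15.15 kWh
Total energy = 142.34 kWh
Cost = 142.34 × £0.26 = £37.01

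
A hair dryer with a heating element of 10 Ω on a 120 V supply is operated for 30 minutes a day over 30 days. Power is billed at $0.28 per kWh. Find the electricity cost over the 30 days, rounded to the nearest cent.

Power = V²/R = 120²/10 = 1440 W = 1.44 kW
Runtime = 30 min × 30 = 900 min = 15 h
Energy = 1.44 kW × 15 h = 21.6 kWh
Cost = 21.6 kWh × $0.28/kWh = $6.05

$6.05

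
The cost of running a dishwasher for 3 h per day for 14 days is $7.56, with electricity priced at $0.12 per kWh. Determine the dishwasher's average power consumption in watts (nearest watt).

Energy = $7.56 ÷ $0.12/kWh = 63 kWh
Runtime = 3 h/day × 14 days = 42 h
Power = 63 kWh ÷ 42 h = 1.5 kW = 1500 W

1500 W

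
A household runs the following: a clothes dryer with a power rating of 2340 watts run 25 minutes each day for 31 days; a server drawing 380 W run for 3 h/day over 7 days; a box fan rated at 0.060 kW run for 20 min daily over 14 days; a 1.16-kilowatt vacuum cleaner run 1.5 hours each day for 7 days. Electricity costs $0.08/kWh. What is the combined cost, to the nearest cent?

$4.05

clothes dryer: Runtime = 25 min × 31 = 775 min = 12.916666… h
clothes dryer: 2.34 kW × 12.916666… h = 30.225 kWh
server: Runtime = 3 h/day × 7 days = 21 h
server: 0.38 kW × 21 h = 7.98 kWh
box fan: Runtime = 20 min × 14 = 280 min = 4.666666… h
box fan: 0.06 kW × 4.666666… h = 0.28 kWh
vacuum cleaner: Runtime = 1.5 h/day × 7 days = 10.5 h
vacuum cleaner: 1.16 kW × 10.5 h = 12.18 kWh
Total energy = 50.665 kWh
Cost = 50.665 × $0.08 = $4.05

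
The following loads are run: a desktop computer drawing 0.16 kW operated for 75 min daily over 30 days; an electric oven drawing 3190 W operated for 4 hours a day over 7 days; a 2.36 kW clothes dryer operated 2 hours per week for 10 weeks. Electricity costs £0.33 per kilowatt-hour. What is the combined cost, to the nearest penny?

desktop computer: Runtime = 75 min × 30 = 2250 min = 37.5 h
desktop computer: 0.16 kW × 37.5 h = 6 kWh
electric oven: Runtime = 4 h/day × 7 days = 28 h
electric oven: 3.19 kW × 28 h = 89.32 kWh
clothes dryer: Runtime = 2 h/week × 10 weeks = 20 h
clothes dryer: 2.36 kW × 20 h = 47.2 kWh
Total energy = 142.52 kWh
Cost = 142.52 × £0.33 = £47.03

£47.03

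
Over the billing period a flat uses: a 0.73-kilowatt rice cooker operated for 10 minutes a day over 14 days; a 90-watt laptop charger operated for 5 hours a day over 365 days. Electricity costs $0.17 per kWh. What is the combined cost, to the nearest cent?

rice cooker: Runtime = 10 min × 14 = 140 min = 2.333333… h
rice cooker: 0.73 kW × 2.333333… h = 1.703333… kWh
laptop charger: Runtime = 5 h/day × 365 days = 1825 h
laptop charger: 0.09 kW × 1825 h = 164.25 kWh
Total energy = 165.953333… kWh
Cost = 165.953333… × $0.17 = $28.21

$28.21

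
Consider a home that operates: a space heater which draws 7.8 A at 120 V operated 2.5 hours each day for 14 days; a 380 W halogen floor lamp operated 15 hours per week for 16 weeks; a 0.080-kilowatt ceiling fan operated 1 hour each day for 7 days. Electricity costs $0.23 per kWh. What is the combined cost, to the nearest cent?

$28.64

space heater: Power = 7.8 A × 120 V = 936 W = 0.936 kW
space heater: Runtime = 2.5 h/day × 14 days = 35 h
space heater: 0.936 kW × 35 h = 32.76 kWh
halogen floor lamp: Runtime = 15 h/week × 16 weeks = 240 h
halogen floor lamp: 0.38 kW × 240 h = 91.2 kWh
ceiling fan: Runtime = 1 h/day × 7 days = 7 h
ceiling fan: 0.08 kW × 7 h = 0.56 kWh
Total energy = 124.52 kWh
Cost = 124.52 × $0.23 = $28.64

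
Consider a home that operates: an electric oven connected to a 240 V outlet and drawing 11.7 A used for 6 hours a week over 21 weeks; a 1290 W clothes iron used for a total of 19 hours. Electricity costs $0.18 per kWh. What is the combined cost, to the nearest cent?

$68.10

electric oven: Power = 11.7 A × 240 V = 2808 W = 2.808 kW
electric oven: Runtime = 6 h/week × 21 weeks = 126 h
electric oven: 2.808 kW × 126 h = 353.808 kWh
clothes iron: 1.29 kW × 19 h = 24.51 kWh
Total energy = 378.318 kWh
Cost = 378.318 × $0.18 = $68.10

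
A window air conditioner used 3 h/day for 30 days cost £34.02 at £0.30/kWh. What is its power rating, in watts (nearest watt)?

1260 W

Energy = £34.02 ÷ £0.30/kWh = 113.4 kWh
Runtime = 3 h/day × 30 days = 90 h
Power = 113.4 kWh ÷ 90 h = 1.26 kW = 1260 W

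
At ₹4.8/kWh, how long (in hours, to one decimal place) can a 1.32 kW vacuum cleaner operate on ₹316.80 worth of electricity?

50.0 h

Energy available = ₹316.80 ÷ ₹4.8/kWh = 66 kWh
Hours = 66 kWh ÷ 1.32 kW = 50.0 h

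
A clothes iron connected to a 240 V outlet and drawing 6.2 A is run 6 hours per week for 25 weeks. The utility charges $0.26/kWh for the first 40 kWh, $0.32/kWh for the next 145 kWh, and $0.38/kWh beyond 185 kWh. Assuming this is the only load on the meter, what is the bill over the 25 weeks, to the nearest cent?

Power = 6.2 A × 240 V = 1488 W = 1.488 kW
Runtime = 6 h/week × 25 weeks = 150 h
Energy = 1.488 kW × 150 h = 223.2 kWh
Tier 1 (0–40 kWh): 40 × $0.26 = $10.4
Tier 2 (40–185 kWh): 145 × $0.32 = $46.4
Above 185 kWh: 38.2 × $0.38 = $14.516
Bill = $71.32

$71.32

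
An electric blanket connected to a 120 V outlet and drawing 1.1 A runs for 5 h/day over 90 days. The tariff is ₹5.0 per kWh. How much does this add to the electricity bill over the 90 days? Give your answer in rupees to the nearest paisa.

₹297.00

Power = 1.1 A × 120 V = 132 W = 0.132 kW
Runtime = 5 h/day × 90 days = 450 h
Energy = 0.132 kW × 450 h = 59.4 kWh
Cost = 59.4 kWh × ₹5.0/kWh = ₹297.00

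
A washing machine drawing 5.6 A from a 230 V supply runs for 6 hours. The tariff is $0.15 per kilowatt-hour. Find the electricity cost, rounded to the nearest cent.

$1.16

Power = 5.6 A × 230 V = 1288 W = 1.288 kW
Energy = 1.288 kW × 6 h = 7.728 kWh
Cost = 7.728 kWh × $0.15/kWh = $1.16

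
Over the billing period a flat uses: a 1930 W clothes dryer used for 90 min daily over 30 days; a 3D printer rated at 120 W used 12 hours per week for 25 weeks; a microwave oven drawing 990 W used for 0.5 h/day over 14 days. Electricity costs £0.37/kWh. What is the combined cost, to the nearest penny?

£48.02

clothes dryer: Runtime = 90 min × 30 = 2700 min = 45 h
clothes dryer: 1.93 kW × 45 h = 86.85 kWh
3D printer: Runtime = 12 h/week × 25 weeks = 300 h
3D printer: 0.12 kW × 300 h = 36 kWh
microwave oven: Runtime = 0.5 h/day × 14 days = 7 h
microwave oven: 0.99 kW × 7 h = 6.93 kWh
Total energy = 129.78 kWh
Cost = 129.78 × £0.37 = £48.02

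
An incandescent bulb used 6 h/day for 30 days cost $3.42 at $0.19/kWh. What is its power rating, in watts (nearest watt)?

100 W

Energy = $3.42 ÷ $0.19/kWh = 18 kWh
Runtime = 6 h/day × 30 days = 180 h
Power = 18 kWh ÷ 180 h = 0.1 kW = 100 W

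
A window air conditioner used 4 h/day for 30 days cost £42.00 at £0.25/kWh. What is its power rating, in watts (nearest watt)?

1400 W

Energy = £42.00 ÷ £0.25/kWh = 168 kWh
Runtime = 4 h/day × 30 days = 120 h
Power = 168 kWh ÷ 120 h = 1.4 kW = 1400 W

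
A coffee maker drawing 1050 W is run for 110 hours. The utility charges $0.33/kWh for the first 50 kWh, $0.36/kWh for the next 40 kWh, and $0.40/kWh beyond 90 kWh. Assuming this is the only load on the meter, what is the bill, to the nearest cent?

$41.10

Energy = 1.05 kW × 110 h = 115.5 kWh
Tier 1 (0–50 kWh): 50 × $0.33 = $16.5
Tier 2 (50–90 kWh): 40 × $0.36 = $14.4
Above 90 kWh: 25.5 × $0.40 = $10.2
Bill = $41.10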